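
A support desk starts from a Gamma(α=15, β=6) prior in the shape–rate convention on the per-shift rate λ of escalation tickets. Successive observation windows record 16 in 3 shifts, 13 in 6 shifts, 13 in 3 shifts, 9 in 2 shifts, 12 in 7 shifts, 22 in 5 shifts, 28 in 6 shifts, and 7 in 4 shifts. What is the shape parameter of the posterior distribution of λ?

Total count: 16 + 13 + 13 + 9 + 12 + 22 + 28 + 7 = 120.
Total exposure: 3 + 6 + 3 + 2 + 7 + 5 + 6 + 4 = 36 shifts.
Posterior: α' = 15 + 120 = 135, β' = 6 + 36 = 42.

135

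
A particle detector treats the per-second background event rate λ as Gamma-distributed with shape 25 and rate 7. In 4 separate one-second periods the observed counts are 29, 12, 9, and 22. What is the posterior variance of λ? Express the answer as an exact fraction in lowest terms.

Total count: 29 + 12 + 9 + 22 = 72.
Total exposure: 4 seconds.
Posterior: α' = 25 + 72 = 97, β' = 7 + 4 = 11.
Posterior variance = α'/β'² = 97/121.

97/121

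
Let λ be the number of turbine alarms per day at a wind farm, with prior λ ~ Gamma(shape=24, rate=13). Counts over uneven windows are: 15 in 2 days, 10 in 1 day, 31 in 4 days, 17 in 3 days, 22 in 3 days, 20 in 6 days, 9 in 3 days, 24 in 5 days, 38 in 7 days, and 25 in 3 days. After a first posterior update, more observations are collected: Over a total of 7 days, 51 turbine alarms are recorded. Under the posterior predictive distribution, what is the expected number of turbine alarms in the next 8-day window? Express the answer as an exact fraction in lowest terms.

2288/57

Total count: 15 + 10 + 31 + 17 + 22 + 20 + 9 + 24 + 38 + 25 = 211.
Total exposure: 2 + 1 + 4 + 3 + 3 + 6 + 3 + 5 + 7 + 3 = 37 days.
After the first batch: Gamma(24 + 211, 13 + 37) = Gamma(235, 50).
Total count 51 over total exposure 7 days.
After the second batch: Gamma(235 + 51, 50 + 7) = Gamma(286, 57).
Predictive mean over an 8-day window = T·E[λ|data] = 8·286/57 = 2288/57.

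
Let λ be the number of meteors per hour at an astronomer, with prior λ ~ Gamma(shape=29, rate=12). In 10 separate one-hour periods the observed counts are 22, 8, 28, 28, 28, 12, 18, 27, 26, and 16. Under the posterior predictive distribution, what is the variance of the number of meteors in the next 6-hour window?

84

Total count: 22 + 8 + 28 + 28 + 28 + 12 + 18 + 27 + 26 + 16 = 213.
Total exposure: 10 hours.
Gamma(α, β) with Poisson data over total exposure Σt gives posterior Gamma(α+Σx, β+Σt) = Gamma(242, 22).
The posterior predictive for a window of length T is Negative Binomial with variance T·α'·(β'+T)/β'² = 6·242·28/484 = 84.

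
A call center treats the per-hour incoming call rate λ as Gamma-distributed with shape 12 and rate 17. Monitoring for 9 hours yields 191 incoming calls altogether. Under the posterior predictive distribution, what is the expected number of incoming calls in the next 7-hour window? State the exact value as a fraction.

Total count 191 over total exposure 9 hours.
By Gamma–Poisson conjugacy, the posterior is Gamma(α + Σx, β + Σt) = Gamma(12 + 191, 17 + 9) = Gamma(203, 26).
Predictive mean over a 7-hour window = T·E[λ|data] = 7·203/26 = 1421/26.

1421/26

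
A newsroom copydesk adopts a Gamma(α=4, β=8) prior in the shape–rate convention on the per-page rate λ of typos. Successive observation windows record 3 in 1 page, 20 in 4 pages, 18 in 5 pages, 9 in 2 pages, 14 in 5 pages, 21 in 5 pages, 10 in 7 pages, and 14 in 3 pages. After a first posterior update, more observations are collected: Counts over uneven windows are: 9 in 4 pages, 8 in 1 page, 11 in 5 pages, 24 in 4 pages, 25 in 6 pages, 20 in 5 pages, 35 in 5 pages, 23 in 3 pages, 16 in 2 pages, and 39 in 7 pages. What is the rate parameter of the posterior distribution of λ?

82

Total count: 3 + 20 + 18 + 9 + 14 + 21 + 10 + 14 = 109.
Total exposure: 1 + 4 + 5 + 2 + 5 + 5 + 7 + 3 = 32 pages.
After the first batch: Gamma(4 + 109, 8 + 32) = Gamma(113, 40).
Total count: 9 + 8 + 11 + 24 + 25 + 20 + 35 + 23 + 16 + 39 = 210.
Total exposure: 4 + 1 + 5 + 4 + 6 + 5 + 5 + 3 + 2 + 7 = 42 pages.
After the second batch: Gamma(113 + 210, 40 + 42) = Gamma(323, 82).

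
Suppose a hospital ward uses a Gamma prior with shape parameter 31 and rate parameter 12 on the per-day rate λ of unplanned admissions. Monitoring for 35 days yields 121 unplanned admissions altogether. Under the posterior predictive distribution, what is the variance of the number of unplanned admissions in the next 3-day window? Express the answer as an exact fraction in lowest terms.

Total count 121 over total exposure 35 days.
By Gamma–Poisson conjugacy, the posterior is Gamma(α + Σx, β + Σt) = Gamma(31 + 121, 12 + 35) = Gamma(152, 47).
The posterior predictive for a window of length T is Negative Binomial with variance T·α'·(β'+T)/β'² = 3·152·50/2209 = 22800/2209.

22800/2209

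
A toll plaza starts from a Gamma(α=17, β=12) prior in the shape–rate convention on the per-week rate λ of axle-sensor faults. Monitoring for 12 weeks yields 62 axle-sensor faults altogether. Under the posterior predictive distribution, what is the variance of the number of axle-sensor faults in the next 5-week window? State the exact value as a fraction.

Total count 62 over total exposure 12 weeks.
By Gamma–Poisson conjugacy, the posterior is Gamma(α + Σx, β + Σt) = Gamma(17 + 62, 12 + 12) = Gamma(79, 24).
The posterior predictive for a window of length T is Negative Binomial with variance T·α'·(β'+T)/β'² = 5·79·29/576 = 11455/576.

11455/576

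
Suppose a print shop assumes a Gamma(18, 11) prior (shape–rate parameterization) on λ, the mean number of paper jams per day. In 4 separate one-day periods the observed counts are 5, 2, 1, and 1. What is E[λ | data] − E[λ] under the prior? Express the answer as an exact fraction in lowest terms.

Total count: 5 + 2 + 1 + 1 = 9.
Total exposure: 4 days.
Conjugate update: add total count to the shape and total exposure to the rate, giving Gamma(27, 15).
Posterior mean = 27/15 = 9/5; prior mean = 18/11 = 18/11. Difference = 9/5 − 18/11 = 9/55.

9/55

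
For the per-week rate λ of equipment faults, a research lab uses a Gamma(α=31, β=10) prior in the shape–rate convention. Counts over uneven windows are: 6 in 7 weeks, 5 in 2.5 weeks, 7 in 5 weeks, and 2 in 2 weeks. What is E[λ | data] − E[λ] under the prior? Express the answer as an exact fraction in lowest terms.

Total count: 6 + 5 + 7 + 2 = 20.
Total exposure: 7 + 2.5 + 5 + 2 = 16.5 weeks.
Gamma(α, β) with Poisson data over total exposure Σt gives posterior Gamma(α+Σx, β+Σt) = Gamma(51, 53/2).
Posterior mean = 51/(53/2) = 102/53; prior mean = 31/10 = 31/10. Difference = 102/53 − 31/10 = -623/530.

-623/530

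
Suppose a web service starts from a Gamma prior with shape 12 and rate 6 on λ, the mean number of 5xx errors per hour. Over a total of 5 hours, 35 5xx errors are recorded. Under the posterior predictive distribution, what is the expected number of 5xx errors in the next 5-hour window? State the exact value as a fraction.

Total count 35 over total exposure 5 hours.
Posterior: α' = 12 + 35 = 47, β' = 6 + 5 = 11.
Predictive mean over a 5-hour window = T·E[λ|data] = 5·47/11 = 235/11.

235/11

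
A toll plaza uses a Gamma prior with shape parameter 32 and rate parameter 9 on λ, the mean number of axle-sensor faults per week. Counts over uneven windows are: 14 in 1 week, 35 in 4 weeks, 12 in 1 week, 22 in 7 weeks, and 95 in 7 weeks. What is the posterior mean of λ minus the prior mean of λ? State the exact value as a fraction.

Total count: 14 + 35 + 12 + 22 + 95 = 178.
Total exposure: 1 + 4 + 1 + 7 + 7 = 20 weeks.
Conjugate update: add total count to the shape and total exposure to the rate, giving Gamma(210, 29).
Posterior mean = 210/29 = 210/29; prior mean = 32/9 = 32/9. Difference = 210/29 − 32/9 = 962/261.

962/261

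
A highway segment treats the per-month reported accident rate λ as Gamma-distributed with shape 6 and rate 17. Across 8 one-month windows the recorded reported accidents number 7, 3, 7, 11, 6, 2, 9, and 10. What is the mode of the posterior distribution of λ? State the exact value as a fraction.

12/5

Total count: 7 + 3 + 7 + 11 + 6 + 2 + 9 + 10 = 55.
Total exposure: 8 months.
Posterior: α' = 6 + 55 = 61, β' = 17 + 8 = 25.
Posterior mode = (α'−1)/β' = 60/25 = 12/5.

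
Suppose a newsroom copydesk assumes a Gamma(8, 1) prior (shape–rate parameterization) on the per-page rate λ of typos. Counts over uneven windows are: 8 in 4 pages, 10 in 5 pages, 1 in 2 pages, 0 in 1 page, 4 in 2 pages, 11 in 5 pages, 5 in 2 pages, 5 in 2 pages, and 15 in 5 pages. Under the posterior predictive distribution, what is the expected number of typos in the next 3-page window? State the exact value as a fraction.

Total count: 8 + 10 + 1 + 0 + 4 + 11 + 5 + 5 + 15 = 59.
Total exposure: 4 + 5 + 2 + 1 + 2 + 5 + 2 + 2 + 5 = 28 pages.
Gamma(α, β) with Poisson data over total exposure Σt gives posterior Gamma(α+Σx, β+Σt) = Gamma(67, 29).
Predictive mean over a 3-page window = T·E[λ|data] = 3·67/29 = 201/29.

201/29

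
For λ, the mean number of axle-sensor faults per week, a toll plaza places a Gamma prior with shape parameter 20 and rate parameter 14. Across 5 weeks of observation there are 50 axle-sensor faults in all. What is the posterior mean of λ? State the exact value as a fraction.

Total count 50 over total exposure 5 weeks.
The Gamma prior is conjugate for the Poisson rate, so λ | data ~ Gamma(20+50, 14+5) = Gamma(70, 19).
Posterior mean = α'/β' = 70/19.

70/19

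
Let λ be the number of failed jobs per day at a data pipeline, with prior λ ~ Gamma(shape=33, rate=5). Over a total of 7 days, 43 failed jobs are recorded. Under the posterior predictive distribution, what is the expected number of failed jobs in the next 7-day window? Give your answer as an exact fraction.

Total count 43 over total exposure 7 days.
Conjugate update: add total count to the shape and total exposure to the rate, giving Gamma(76, 12).
Predictive mean over a 7-day window = T·E[λ|data] = 7·76/12 = 133/3.

133/3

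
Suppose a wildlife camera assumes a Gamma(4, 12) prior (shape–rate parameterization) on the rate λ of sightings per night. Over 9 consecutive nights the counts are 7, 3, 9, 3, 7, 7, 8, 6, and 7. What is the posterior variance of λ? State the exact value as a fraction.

61/441

Total count: 7 + 3 + 9 + 3 + 7 + 7 + 8 + 6 + 7 = 57.
Total exposure: 9 nights.
Posterior: α' = 4 + 57 = 61, β' = 12 + 9 = 21.
Posterior variance = α'/β'² = 61/441.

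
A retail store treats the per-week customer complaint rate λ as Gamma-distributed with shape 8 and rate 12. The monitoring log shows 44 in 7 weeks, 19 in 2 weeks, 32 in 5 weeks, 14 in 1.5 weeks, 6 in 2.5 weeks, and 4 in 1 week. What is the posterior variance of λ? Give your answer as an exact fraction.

Total count: 44 + 19 + 32 + 14 + 6 + 4 = 119.
Total exposure: 7 + 2 + 5 + 1.5 + 2.5 + 1 = 19 weeks.
Gamma(α, β) with Poisson data over total exposure Σt gives posterior Gamma(α+Σx, β+Σt) = Gamma(127, 31).
Posterior variance = α'/β'² = 127/961.

127/961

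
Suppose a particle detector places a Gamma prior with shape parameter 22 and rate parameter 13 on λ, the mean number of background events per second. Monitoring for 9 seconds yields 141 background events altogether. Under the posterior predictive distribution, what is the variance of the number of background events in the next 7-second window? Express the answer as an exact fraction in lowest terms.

33089/484

Total count 141 over total exposure 9 seconds.
Gamma(α, β) with Poisson data over total exposure Σt gives posterior Gamma(α+Σx, β+Σt) = Gamma(163, 22).
The posterior predictive for a window of length T is Negative Binomial with variance T·α'·(β'+T)/β'² = 7·163·29/484 = 33089/484.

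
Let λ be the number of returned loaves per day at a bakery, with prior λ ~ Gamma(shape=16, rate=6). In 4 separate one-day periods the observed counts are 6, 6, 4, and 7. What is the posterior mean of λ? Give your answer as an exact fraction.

39/10

Total count: 6 + 6 + 4 + 7 = 23.
Total exposure: 4 days.
The Gamma prior is conjugate for the Poisson rate, so λ | data ~ Gamma(16+23, 6+4) = Gamma(39, 10).
Posterior mean = α'/β' = 39/10.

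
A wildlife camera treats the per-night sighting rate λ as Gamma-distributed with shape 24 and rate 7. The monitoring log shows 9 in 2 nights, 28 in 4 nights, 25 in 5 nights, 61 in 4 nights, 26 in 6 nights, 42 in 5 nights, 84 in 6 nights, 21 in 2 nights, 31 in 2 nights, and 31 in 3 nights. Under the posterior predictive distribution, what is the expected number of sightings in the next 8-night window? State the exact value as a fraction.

Total count: 9 + 28 + 25 + 61 + 26 + 42 + 84 + 21 + 31 + 31 = 358.
Total exposure: 2 + 4 + 5 + 4 + 6 + 5 + 6 + 2 + 2 + 3 = 39 nights.
Conjugate update: add total count to the shape and total exposure to the rate, giving Gamma(382, 46).
Predictive mean over an 8-night window = T·E[λ|data] = 8·382/46 = 1528/23.

1528/23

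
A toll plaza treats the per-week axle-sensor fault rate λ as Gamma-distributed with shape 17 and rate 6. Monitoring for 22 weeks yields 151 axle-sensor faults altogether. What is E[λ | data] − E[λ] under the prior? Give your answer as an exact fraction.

19/6

Total count 151 over total exposure 22 weeks.
The Gamma prior is conjugate for the Poisson rate, so λ | data ~ Gamma(17+151, 6+22) = Gamma(168, 28).
Posterior mean = 168/28 = 6; prior mean = 17/6 = 17/6. Difference = 6 − 17/6 = 19/6.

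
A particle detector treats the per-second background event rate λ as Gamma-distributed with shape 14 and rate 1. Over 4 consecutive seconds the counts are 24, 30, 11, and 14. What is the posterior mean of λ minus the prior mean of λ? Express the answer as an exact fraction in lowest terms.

23/5

Total count: 24 + 30 + 11 + 14 = 79.
Total exposure: 4 seconds.
The Gamma prior is conjugate for the Poisson rate, so λ | data ~ Gamma(14+79, 1+4) = Gamma(93, 5).
Posterior mean = 93/5 = 93/5; prior mean = 14/1 = 14. Difference = 93/5 − 14 = 23/5.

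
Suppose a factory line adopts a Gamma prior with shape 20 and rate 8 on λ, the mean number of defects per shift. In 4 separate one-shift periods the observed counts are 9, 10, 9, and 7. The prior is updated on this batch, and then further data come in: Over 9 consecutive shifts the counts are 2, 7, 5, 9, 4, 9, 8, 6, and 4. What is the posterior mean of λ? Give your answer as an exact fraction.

109/21

Total count: 9 + 10 + 9 + 7 = 35.
Total exposure: 4 shifts.
After the first batch: Gamma(20 + 35, 8 + 4) = Gamma(55, 12).
Total count: 2 + 7 + 5 + 9 + 4 + 9 + 8 + 6 + 4 = 54.
Total exposure: 9 shifts.
After the second batch: Gamma(55 + 54, 12 + 9) = Gamma(109, 21).
Posterior mean = α'/β' = 109/21.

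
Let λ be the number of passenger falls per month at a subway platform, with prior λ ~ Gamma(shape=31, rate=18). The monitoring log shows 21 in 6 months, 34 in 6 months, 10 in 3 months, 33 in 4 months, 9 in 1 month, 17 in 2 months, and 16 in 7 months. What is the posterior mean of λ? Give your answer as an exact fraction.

171/47

Total count: 21 + 34 + 10 + 33 + 9 + 17 + 16 = 140.
Total exposure: 6 + 6 + 3 + 4 + 1 + 2 + 7 = 29 months.
Posterior: α' = 31 + 140 = 171, β' = 18 + 29 = 47.
Posterior mean = α'/β' = 171/47.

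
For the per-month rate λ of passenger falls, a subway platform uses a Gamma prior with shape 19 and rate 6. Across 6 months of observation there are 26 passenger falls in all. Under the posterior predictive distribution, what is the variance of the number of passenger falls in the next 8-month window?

50

Total count 26 over total exposure 6 months.
Posterior: α' = 19 + 26 = 45, β' = 6 + 6 = 12.
The posterior predictive for a window of length T is Negative Binomial with variance T·α'·(β'+T)/β'² = 8·45·20/144 = 50.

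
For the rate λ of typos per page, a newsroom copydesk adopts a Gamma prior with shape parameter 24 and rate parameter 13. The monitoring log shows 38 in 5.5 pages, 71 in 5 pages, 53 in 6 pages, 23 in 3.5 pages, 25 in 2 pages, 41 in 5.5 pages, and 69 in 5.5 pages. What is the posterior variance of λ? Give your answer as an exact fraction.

Total count: 38 + 71 + 53 + 23 + 25 + 41 + 69 = 320.
Total exposure: 5.5 + 5 + 6 + 3.5 + 2 + 5.5 + 5.5 = 33 pages.
Posterior: α' = 24 + 320 = 344, β' = 13 + 33 = 46.
Posterior variance = α'/β'² = 344/2116 = 86/529.

86/529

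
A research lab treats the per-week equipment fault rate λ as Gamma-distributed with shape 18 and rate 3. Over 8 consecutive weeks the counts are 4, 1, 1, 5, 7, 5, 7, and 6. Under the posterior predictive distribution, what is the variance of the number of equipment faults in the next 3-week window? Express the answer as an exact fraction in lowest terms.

Total count: 4 + 1 + 1 + 5 + 7 + 5 + 7 + 6 = 36.
Total exposure: 8 weeks.
Posterior: α' = 18 + 36 = 54, β' = 3 + 8 = 11.
The posterior predictive for a window of length T is Negative Binomial with variance T·α'·(β'+T)/β'² = 3·54·14/121 = 2268/121.

2268/121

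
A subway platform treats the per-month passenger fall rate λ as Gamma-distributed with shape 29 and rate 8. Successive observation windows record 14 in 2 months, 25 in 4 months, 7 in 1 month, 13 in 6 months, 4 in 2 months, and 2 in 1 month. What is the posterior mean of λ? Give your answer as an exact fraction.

Total count: 14 + 25 + 7 + 13 + 4 + 2 = 65.
Total exposure: 2 + 4 + 1 + 6 + 2 + 1 = 16 months.
Conjugate update: add total count to the shape and total exposure to the rate, giving Gamma(94, 24).
Posterior mean = α'/β' = 94/24 = 47/12.

47/12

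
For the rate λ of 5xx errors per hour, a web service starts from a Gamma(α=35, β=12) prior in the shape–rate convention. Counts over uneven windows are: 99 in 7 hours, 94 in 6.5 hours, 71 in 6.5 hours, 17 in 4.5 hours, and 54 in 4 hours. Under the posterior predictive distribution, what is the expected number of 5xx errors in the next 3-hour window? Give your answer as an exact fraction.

Total count: 99 + 94 + 71 + 17 + 54 = 335.
Total exposure: 7 + 6.5 + 6.5 + 4.5 + 4 = 28.5 hours.
By Gamma–Poisson conjugacy, the posterior is Gamma(α + Σx, β + Σt) = Gamma(35 + 335, 12 + 28.5) = Gamma(370, 81/2).
Predictive mean over a 3-hour window = T·E[λ|data] = 3·370/(81/2) = 740/27.

740/27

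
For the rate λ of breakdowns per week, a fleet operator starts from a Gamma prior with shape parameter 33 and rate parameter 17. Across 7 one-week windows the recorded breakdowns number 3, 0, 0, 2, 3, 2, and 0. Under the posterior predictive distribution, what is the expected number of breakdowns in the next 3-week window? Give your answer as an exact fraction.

43/8

Total count: 3 + 0 + 0 + 2 + 3 + 2 + 0 = 10.
Total exposure: 7 weeks.
Posterior: α' = 33 + 10 = 43, β' = 17 + 7 = 24.
Predictive mean over a 3-week window = T·E[λ|data] = 3·43/24 = 43/8.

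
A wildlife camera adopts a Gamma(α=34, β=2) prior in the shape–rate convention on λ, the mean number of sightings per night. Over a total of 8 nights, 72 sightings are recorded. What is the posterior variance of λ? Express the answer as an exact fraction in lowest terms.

Total count 72 over total exposure 8 nights.
By Gamma–Poisson conjugacy, the posterior is Gamma(α + Σx, β + Σt) = Gamma(34 + 72, 2 + 8) = Gamma(106, 10).
Posterior variance = α'/β'² = 106/100 = 53/50.

53/50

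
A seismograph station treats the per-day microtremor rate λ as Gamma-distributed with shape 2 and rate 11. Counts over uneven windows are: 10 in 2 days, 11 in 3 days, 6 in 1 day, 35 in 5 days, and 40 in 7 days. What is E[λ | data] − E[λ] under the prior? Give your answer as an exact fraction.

Total count: 10 + 11 + 6 + 35 + 40 = 102.
Total exposure: 2 + 3 + 1 + 5 + 7 = 18 days.
Conjugate update: add total count to the shape and total exposure to the rate, giving Gamma(104, 29).
Posterior mean = 104/29 = 104/29; prior mean = 2/11 = 2/11. Difference = 104/29 − 2/11 = 1086/319.

1086/319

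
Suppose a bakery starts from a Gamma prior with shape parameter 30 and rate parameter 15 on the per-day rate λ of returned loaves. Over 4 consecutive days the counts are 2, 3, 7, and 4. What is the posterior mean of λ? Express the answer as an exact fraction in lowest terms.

46/19

Total count: 2 + 3 + 7 + 4 = 16.
Total exposure: 4 days.
Posterior: α' = 30 + 16 = 46, β' = 15 + 4 = 19.
Posterior mean = α'/β' = 46/19.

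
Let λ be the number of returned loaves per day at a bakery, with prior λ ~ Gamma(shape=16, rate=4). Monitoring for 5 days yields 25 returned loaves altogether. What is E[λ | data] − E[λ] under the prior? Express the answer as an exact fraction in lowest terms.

5/9

Total count 25 over total exposure 5 days.
By Gamma–Poisson conjugacy, the posterior is Gamma(α + Σx, β + Σt) = Gamma(16 + 25, 4 + 5) = Gamma(41, 9).
Posterior mean = 41/9 = 41/9; prior mean = 16/4 = 4. Difference = 41/9 − 4 = 5/9.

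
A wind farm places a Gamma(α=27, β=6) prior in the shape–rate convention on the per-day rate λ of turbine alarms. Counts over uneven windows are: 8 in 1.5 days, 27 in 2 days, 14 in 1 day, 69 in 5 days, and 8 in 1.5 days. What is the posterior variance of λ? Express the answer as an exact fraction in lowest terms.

Total count: 8 + 27 + 14 + 69 + 8 = 126.
Total exposure: 1.5 + 2 + 1 + 5 + 1.5 = 11 days.
Posterior: α' = 27 + 126 = 153, β' = 6 + 11 = 17.
Posterior variance = α'/β'² = 153/289 = 9/17.

9/17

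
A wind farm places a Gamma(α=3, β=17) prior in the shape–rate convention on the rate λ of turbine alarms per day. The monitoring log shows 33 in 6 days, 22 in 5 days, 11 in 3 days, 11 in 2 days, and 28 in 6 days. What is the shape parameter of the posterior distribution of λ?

Total count: 33 + 22 + 11 + 11 + 28 = 105.
Total exposure: 6 + 5 + 3 + 2 + 6 = 22 days.
Gamma(α, β) with Poisson data over total exposure Σt gives posterior Gamma(α+Σx, β+Σt) = Gamma(108, 39).

108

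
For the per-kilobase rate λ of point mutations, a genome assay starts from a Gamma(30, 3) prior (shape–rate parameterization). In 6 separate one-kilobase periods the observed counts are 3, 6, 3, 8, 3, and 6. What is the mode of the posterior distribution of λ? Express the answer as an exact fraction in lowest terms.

Total count: 3 + 6 + 3 + 8 + 3 + 6 = 29.
Total exposure: 6 kilobases.
Gamma(α, β) with Poisson data over total exposure Σt gives posterior Gamma(α+Σx, β+Σt) = Gamma(59, 9).
Posterior mode = (α'−1)/β' = 58/9.

58/9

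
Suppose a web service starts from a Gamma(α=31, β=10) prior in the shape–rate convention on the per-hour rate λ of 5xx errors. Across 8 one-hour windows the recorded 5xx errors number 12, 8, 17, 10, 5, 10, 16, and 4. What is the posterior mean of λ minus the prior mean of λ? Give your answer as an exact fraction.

Total count: 12 + 8 + 17 + 10 + 5 + 10 + 16 + 4 = 82.
Total exposure: 8 hours.
By Gamma–Poisson conjugacy, the posterior is Gamma(α + Σx, β + Σt) = Gamma(31 + 82, 10 + 8) = Gamma(113, 18).
Posterior mean = 113/18 = 113/18; prior mean = 31/10 = 31/10. Difference = 113/18 − 31/10 = 143/45.

143/45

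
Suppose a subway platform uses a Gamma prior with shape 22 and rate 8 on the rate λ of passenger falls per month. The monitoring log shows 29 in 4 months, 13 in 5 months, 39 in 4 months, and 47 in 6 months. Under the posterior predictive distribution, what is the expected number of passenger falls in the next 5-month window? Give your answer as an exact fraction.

Total count: 29 + 13 + 39 + 47 = 128.
Total exposure: 4 + 5 + 4 + 6 = 19 months.
Gamma(α, β) with Poisson data over total exposure Σt gives posterior Gamma(α+Σx, β+Σt) = Gamma(150, 27).
Predictive mean over a 5-month window = T·E[λ|data] = 5·150/27 = 250/9.

250/9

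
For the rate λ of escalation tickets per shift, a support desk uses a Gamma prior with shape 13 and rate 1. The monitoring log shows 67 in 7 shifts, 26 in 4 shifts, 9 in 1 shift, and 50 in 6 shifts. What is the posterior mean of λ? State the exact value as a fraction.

Total count: 67 + 26 + 9 + 50 = 152.
Total exposure: 7 + 4 + 1 + 6 = 18 shifts.
Gamma(α, β) with Poisson data over total exposure Σt gives posterior Gamma(α+Σx, β+Σt) = Gamma(165, 19).
Posterior mean = α'/β' = 165/19.

165/19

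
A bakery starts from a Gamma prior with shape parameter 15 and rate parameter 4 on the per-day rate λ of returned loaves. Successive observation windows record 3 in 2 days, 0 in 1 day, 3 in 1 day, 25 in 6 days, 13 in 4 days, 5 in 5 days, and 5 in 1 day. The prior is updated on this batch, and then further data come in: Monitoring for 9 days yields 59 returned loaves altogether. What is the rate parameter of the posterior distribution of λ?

33

Total count: 3 + 0 + 3 + 25 + 13 + 5 + 5 = 54.
Total exposure: 2 + 1 + 1 + 6 + 4 + 5 + 1 = 20 days.
After the first batch: Gamma(15 + 54, 4 + 20) = Gamma(69, 24).
Total count 59 over total exposure 9 days.
After the second batch: Gamma(69 + 59, 24 + 9) = Gamma(128, 33).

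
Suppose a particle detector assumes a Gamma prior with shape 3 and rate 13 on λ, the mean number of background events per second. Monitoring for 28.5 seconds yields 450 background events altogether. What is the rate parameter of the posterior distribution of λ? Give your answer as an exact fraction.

83/2

Total count 450 over total exposure 28.5 seconds.
The Gamma prior is conjugate for the Poisson rate, so λ | data ~ Gamma(3+450, 13+28.5) = Gamma(453, 83/2).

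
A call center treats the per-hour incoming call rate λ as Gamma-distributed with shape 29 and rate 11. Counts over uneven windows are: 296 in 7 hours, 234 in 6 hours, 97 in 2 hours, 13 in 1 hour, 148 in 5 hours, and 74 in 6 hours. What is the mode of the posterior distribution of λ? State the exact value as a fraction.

445/19

Total count: 296 + 234 + 97 + 13 + 148 + 74 = 862.
Total exposure: 7 + 6 + 2 + 1 + 5 + 6 = 27 hours.
Posterior: α' = 29 + 862 = 891, β' = 11 + 27 = 38.
Posterior mode = (α'−1)/β' = 890/38 = 445/19.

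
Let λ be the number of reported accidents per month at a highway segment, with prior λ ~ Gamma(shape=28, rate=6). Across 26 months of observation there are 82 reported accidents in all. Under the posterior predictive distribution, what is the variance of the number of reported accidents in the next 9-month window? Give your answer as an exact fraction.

Total count 82 over total exposure 26 months.
Posterior: α' = 28 + 82 = 110, β' = 6 + 26 = 32.
The posterior predictive for a window of length T is Negative Binomial with variance T·α'·(β'+T)/β'² = 9·110·41/1024 = 20295/512.

20295/512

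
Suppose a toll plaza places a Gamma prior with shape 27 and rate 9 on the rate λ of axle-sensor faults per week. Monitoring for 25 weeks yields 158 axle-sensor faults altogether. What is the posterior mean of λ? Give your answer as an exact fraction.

Total count 158 over total exposure 25 weeks.
The Gamma prior is conjugate for the Poisson rate, so λ | data ~ Gamma(27+158, 9+25) = Gamma(185, 34).
Posterior mean = α'/β' = 185/34.

185/34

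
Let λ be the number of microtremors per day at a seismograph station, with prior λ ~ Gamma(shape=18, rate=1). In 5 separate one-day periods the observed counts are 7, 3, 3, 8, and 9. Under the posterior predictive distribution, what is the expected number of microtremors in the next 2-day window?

16

Total count: 7 + 3 + 3 + 8 + 9 = 30.
Total exposure: 5 days.
Posterior: α' = 18 + 30 = 48, β' = 1 + 5 = 6.
Predictive mean over a 2-day window = T·E[λ|data] = 2·48/6 = 16.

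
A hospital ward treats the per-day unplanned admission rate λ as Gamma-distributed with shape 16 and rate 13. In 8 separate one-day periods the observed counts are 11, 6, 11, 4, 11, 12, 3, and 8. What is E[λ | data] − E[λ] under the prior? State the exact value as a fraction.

730/273

Total count: 11 + 6 + 11 + 4 + 11 + 12 + 3 + 8 = 66.
Total exposure: 8 days.
Conjugate update: add total count to the shape and total exposure to the rate, giving Gamma(82, 21).
Posterior mean = 82/21 = 82/21; prior mean = 16/13 = 16/13. Difference = 82/21 − 16/13 = 730/273.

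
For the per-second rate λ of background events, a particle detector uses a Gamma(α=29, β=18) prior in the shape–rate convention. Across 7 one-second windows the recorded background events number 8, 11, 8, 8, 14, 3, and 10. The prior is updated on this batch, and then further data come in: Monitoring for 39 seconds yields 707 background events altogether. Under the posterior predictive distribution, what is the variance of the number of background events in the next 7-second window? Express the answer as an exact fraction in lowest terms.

198303/2048

Total count: 8 + 11 + 8 + 8 + 14 + 3 + 10 = 62.
Total exposure: 7 seconds.
After the first batch: Gamma(29 + 62, 18 + 7) = Gamma(91, 25).
Total count 707 over total exposure 39 seconds.
After the second batch: Gamma(91 + 707, 25 + 39) = Gamma(798, 64).
The posterior predictive for a window of length T is Negative Binomial with variance T·α'·(β'+T)/β'² = 7·798·71/4096 = 198303/2048.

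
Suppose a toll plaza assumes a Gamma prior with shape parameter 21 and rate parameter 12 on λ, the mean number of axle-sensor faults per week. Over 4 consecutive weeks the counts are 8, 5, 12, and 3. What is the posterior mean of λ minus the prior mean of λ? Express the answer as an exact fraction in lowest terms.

21/16

Total count: 8 + 5 + 12 + 3 = 28.
Total exposure: 4 weeks.
By Gamma–Poisson conjugacy, the posterior is Gamma(α + Σx, β + Σt) = Gamma(21 + 28, 12 + 4) = Gamma(49, 16).
Posterior mean = 49/16 = 49/16; prior mean = 21/12 = 7/4. Difference = 49/16 − 7/4 = 21/16.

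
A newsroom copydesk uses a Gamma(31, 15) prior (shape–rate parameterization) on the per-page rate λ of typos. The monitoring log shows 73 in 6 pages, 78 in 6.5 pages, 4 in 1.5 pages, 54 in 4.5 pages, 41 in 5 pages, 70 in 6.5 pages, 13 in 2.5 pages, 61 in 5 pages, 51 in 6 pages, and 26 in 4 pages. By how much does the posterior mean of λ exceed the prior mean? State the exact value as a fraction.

Total count: 73 + 78 + 4 + 54 + 41 + 70 + 13 + 61 + 51 + 26 = 471.
Total exposure: 6 + 6.5 + 1.5 + 4.5 + 5 + 6.5 + 2.5 + 5 + 6 + 4 = 47.5 pages.
By Gamma–Poisson conjugacy, the posterior is Gamma(α + Σx, β + Σt) = Gamma(31 + 471, 15 + 47.5) = Gamma(502, 125/2).
Posterior mean = 502/(125/2) = 1004/125; prior mean = 31/15 = 31/15. Difference = 1004/125 − 31/15 = 2237/375.

2237/375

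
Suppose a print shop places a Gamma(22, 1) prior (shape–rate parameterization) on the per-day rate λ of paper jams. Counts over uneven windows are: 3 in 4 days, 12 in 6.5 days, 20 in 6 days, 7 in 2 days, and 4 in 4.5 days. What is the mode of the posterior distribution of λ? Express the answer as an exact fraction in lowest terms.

67/24

Total count: 3 + 12 + 20 + 7 + 4 = 46.
Total exposure: 4 + 6.5 + 6 + 2 + 4.5 = 23 days.
The Gamma prior is conjugate for the Poisson rate, so λ | data ~ Gamma(22+46, 1+23) = Gamma(68, 24).
Posterior mode = (α'−1)/β' = 67/24.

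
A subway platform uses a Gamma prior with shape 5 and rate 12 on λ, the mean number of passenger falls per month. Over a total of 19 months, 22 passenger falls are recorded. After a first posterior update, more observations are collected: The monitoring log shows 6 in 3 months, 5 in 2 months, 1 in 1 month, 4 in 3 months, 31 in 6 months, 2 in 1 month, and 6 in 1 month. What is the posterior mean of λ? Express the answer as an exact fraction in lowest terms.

41/24

Total count 22 over total exposure 19 months.
After the first batch: Gamma(5 + 22, 12 + 19) = Gamma(27, 31).
Total count: 6 + 5 + 1 + 4 + 31 + 2 + 6 = 55.
Total exposure: 3 + 2 + 1 + 3 + 6 + 1 + 1 = 17 months.
After the second batch: Gamma(27 + 55, 31 + 17) = Gamma(82, 48).
Posterior mean = α'/β' = 82/48 = 41/24.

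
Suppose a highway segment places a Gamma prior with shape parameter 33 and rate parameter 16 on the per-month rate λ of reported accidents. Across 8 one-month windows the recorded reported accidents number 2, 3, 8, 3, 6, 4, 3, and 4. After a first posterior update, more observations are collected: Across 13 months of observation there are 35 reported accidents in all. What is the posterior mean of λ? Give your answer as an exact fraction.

101/37

Total count: 2 + 3 + 8 + 3 + 6 + 4 + 3 + 4 = 33.
Total exposure: 8 months.
After the first batch: Gamma(33 + 33, 16 + 8) = Gamma(66, 24).
Total count 35 over total exposure 13 months.
After the second batch: Gamma(66 + 35, 24 + 13) = Gamma(101, 37).
Posterior mean = α'/β' = 101/37.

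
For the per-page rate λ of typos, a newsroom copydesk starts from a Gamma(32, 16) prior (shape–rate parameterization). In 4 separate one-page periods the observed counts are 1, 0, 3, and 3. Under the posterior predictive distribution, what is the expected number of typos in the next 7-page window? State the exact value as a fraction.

Total count: 1 + 0 + 3 + 3 = 7.
Total exposure: 4 pages.
Posterior: α' = 32 + 7 = 39, β' = 16 + 4 = 20.
Predictive mean over a 7-page window = T·E[λ|data] = 7·39/20 = 273/20.

273/20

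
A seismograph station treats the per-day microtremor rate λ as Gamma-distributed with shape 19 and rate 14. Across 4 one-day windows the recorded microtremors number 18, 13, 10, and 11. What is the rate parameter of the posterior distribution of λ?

Total count: 18 + 13 + 10 + 11 = 52.
Total exposure: 4 days.
The Gamma prior is conjugate for the Poisson rate, so λ | data ~ Gamma(19+52, 14+4) = Gamma(71, 18).

18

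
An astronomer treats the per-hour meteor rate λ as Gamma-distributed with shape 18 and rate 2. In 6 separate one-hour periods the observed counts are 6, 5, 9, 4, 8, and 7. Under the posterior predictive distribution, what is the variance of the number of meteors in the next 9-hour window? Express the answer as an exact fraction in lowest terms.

8721/64

Total count: 6 + 5 + 9 + 4 + 8 + 7 = 39.
Total exposure: 6 hours.
The Gamma prior is conjugate for the Poisson rate, so λ | data ~ Gamma(18+39, 2+6) = Gamma(57, 8).
The posterior predictive for a window of length T is Negative Binomial with variance T·α'·(β'+T)/β'² = 9·57·17/64 = 8721/64.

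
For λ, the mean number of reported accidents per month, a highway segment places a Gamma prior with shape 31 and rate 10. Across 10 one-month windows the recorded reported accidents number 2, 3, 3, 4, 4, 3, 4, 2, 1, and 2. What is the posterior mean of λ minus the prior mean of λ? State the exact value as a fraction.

-3/20

Total count: 2 + 3 + 3 + 4 + 4 + 3 + 4 + 2 + 1 + 2 = 28.
Total exposure: 10 months.
Gamma(α, β) with Poisson data over total exposure Σt gives posterior Gamma(α+Σx, β+Σt) = Gamma(59, 20).
Posterior mean = 59/20 = 59/20; prior mean = 31/10 = 31/10. Difference = 59/20 − 31/10 = -3/20.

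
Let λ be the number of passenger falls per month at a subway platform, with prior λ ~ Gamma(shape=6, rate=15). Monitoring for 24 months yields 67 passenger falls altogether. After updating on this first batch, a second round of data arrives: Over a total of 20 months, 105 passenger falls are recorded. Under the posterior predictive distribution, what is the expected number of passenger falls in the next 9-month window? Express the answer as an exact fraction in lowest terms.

1602/59

Total count 67 over total exposure 24 months.
After the first batch: Gamma(6 + 67, 15 + 24) = Gamma(73, 39).
Total count 105 over total exposure 20 months.
After the second batch: Gamma(73 + 105, 39 + 20) = Gamma(178, 59).
Predictive mean over a 9-month window = T·E[λ|data] = 9·178/59 = 1602/59.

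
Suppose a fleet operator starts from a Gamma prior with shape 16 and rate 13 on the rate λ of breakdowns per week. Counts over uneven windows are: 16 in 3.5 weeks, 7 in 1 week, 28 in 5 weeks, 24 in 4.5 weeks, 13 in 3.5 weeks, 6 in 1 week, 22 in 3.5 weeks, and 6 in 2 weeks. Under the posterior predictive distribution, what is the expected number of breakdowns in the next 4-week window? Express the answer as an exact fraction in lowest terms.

552/37

Total count: 16 + 7 + 28 + 24 + 13 + 6 + 22 + 6 = 122.
Total exposure: 3.5 + 1 + 5 + 4.5 + 3.5 + 1 + 3.5 + 2 = 24 weeks.
By Gamma–Poisson conjugacy, the posterior is Gamma(α + Σx, β + Σt) = Gamma(16 + 122, 13 + 24) = Gamma(138, 37).
Predictive mean over a 4-week window = T·E[λ|data] = 4·138/37 = 552/37.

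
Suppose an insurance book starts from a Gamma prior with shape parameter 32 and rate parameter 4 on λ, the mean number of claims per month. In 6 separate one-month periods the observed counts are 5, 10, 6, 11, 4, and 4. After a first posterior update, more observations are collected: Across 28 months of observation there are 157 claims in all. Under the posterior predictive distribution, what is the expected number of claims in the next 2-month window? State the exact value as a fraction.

229/19

Total count: 5 + 10 + 6 + 11 + 4 + 4 = 40.
Total exposure: 6 months.
After the first batch: Gamma(32 + 40, 4 + 6) = Gamma(72, 10).
Total count 157 over total exposure 28 months.
After the second batch: Gamma(72 + 157, 10 + 28) = Gamma(229, 38).
Predictive mean over a 2-month window = T·E[λ|data] = 2·229/38 = 229/19.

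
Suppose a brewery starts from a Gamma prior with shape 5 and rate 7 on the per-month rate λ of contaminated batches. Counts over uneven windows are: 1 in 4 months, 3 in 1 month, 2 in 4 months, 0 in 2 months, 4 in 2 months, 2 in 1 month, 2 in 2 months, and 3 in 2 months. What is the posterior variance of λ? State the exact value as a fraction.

Total count: 1 + 3 + 2 + 0 + 4 + 2 + 2 + 3 = 17.
Total exposure: 4 + 1 + 4 + 2 + 2 + 1 + 2 + 2 = 18 months.
The Gamma prior is conjugate for the Poisson rate, so λ | data ~ Gamma(5+17, 7+18) = Gamma(22, 25).
Posterior variance = α'/β'² = 22/625.

22/625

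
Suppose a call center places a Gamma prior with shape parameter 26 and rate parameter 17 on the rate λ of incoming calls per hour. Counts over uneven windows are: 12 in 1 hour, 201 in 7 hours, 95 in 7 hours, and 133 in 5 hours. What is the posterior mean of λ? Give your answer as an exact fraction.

Total count: 12 + 201 + 95 + 133 = 441.
Total exposure: 1 + 7 + 7 + 5 = 20 hours.
By Gamma–Poisson conjugacy, the posterior is Gamma(α + Σx, β + Σt) = Gamma(26 + 441, 17 + 20) = Gamma(467, 37).
Posterior mean = α'/β' = 467/37.

467/37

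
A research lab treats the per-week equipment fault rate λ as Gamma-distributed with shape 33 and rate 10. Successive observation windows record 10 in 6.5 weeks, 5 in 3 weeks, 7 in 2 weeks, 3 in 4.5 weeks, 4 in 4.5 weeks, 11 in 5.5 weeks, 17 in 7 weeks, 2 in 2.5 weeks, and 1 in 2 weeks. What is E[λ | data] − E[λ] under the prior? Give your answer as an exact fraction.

-51/38

Total count: 10 + 5 + 7 + 3 + 4 + 11 + 17 + 2 + 1 = 60.
Total exposure: 6.5 + 3 + 2 + 4.5 + 4.5 + 5.5 + 7 + 2.5 + 2 = 37.5 weeks.
Posterior: α' = 33 + 60 = 93, β' = 10 + 37.5 = 95/2.
Posterior mean = 93/(95/2) = 186/95; prior mean = 33/10 = 33/10. Difference = 186/95 − 33/10 = -51/38.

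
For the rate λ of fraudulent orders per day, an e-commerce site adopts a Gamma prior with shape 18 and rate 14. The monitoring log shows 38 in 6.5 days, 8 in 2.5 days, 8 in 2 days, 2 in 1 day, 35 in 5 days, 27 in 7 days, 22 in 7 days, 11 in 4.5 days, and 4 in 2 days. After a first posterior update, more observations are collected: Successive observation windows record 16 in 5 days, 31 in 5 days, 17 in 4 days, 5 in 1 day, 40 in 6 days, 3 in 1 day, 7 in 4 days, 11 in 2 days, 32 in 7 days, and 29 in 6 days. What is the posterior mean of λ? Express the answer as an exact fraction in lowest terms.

Total count: 38 + 8 + 8 + 2 + 35 + 27 + 22 + 11 + 4 = 155.
Total exposure: 6.5 + 2.5 + 2 + 1 + 5 + 7 + 7 + 4.5 + 2 = 37.5 days.
After the first batch: Gamma(18 + 155, 14 + 37.5) = Gamma(173, 103/2).
Total count: 16 + 31 + 17 + 5 + 40 + 3 + 7 + 11 + 32 + 29 = 191.
Total exposure: 5 + 5 + 4 + 1 + 6 + 1 + 4 + 2 + 7 + 6 = 41 days.
After the second batch: Gamma(173 + 191, 103/2 + 41) = Gamma(364, 185/2).
Posterior mean = α'/β' = 364/(185/2) = 728/185.

728/185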